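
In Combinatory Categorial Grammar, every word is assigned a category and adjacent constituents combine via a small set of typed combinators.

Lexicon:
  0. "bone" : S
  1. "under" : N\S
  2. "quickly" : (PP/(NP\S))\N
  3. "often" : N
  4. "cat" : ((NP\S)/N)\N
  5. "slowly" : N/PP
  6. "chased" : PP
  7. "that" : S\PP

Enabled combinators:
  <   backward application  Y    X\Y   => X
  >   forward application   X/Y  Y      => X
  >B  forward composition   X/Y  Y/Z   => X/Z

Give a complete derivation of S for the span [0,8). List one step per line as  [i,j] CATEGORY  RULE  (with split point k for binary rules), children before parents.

[0,8] S   <
  [0,7] PP   >
    [0,5] PP/N   >B
      [0,3] PP/(NP\S)   <
        [0,2] N   <
          [0,1] "bone" : S
          [1,2] "under" : N\S
        [2,3] "quickly" : (PP/(NP\S))\N
      [3,5] (NP\S)/N   <
        [3,4] "often" : N
        [4,5] "cat" : ((NP\S)/N)\N
    [5,7] N   >
      [5,6] "slowly" : N/PP
      [6,7] "chased" : PP
  [7,8] "that" : S\PP

[0,1] S  lex  "bone"
[1,2] N\S  lex  "under"
[0,2] N  <  k=1
[2,3] (PP/(NP\S))\N  lex  "quickly"
[0,3] PP/(NP\S)  <  k=2
[3,4] N  lex  "often"
[4,5] ((NP\S)/N)\N  lex  "cat"
[3,5] (NP\S)/N  <  k=4
[0,5] PP/N  >B  k=3
[5,6] N/PP  lex  "slowly"
[6,7] PP  lex  "chased"
[5,7] N  >  k=6
[0,7] PP  >  k=5
[7,8] S\PP  lex  "that"
[0,8] S  <  k=7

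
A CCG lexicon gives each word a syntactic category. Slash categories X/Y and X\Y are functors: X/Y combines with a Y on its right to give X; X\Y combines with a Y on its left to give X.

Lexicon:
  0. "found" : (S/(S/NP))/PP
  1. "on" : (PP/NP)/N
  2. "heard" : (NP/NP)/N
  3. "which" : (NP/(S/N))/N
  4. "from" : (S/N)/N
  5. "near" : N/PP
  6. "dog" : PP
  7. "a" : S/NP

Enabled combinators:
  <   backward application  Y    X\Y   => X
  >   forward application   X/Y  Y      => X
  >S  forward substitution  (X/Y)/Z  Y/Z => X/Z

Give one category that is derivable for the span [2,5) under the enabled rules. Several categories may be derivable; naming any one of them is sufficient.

[0,8] S   >
  [0,7] S/(S/NP)   >
    [0,1] "found" : (S/(S/NP))/PP
    [1,7] PP   >
      [1,5] PP/N   >S
        [1,2] "on" : (PP/NP)/N
        [2,5] NP/N   >S
          [2,3] "heard" : (NP/NP)/N
          [3,5] NP/N   >S
            [3,4] "which" : (NP/(S/N))/N
            [4,5] "from" : (S/N)/N
      [5,7] N   >
        [5,6] "near" : N/PP
        [6,7] "dog" : PP
  [7,8] "a" : S/NP

NP/N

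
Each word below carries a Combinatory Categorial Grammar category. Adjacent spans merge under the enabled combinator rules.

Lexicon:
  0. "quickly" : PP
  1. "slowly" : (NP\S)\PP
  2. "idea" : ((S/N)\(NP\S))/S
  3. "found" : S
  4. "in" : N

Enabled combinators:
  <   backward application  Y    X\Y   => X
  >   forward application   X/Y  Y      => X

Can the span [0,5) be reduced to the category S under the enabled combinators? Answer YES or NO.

[0,5] S   >
  [0,4] S/N   <
    [0,2] NP\S   <
      [0,1] "quickly" : PP
      [1,2] "slowly" : (NP\S)\PP
    [2,4] (S/N)\(NP\S)   >
      [2,3] "idea" : ((S/N)\(NP\S))/S
      [3,4] "found" : S
  [4,5] "in" : N

YES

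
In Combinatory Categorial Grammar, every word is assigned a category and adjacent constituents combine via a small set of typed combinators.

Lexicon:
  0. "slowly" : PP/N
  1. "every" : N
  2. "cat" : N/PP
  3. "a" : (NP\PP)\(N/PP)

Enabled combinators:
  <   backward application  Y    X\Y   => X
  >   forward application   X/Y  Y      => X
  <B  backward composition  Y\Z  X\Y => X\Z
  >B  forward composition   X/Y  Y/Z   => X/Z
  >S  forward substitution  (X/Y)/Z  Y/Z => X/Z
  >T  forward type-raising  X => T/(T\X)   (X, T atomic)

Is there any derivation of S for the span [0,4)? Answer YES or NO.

NO

PP/N N N/PP (NP\PP)\(N/PP)
CKY chart[0,4] = {N/(N\NP), NP, NP/(NP\NP), PP/(PP\NP), S/(S\NP)}; S ∉ chart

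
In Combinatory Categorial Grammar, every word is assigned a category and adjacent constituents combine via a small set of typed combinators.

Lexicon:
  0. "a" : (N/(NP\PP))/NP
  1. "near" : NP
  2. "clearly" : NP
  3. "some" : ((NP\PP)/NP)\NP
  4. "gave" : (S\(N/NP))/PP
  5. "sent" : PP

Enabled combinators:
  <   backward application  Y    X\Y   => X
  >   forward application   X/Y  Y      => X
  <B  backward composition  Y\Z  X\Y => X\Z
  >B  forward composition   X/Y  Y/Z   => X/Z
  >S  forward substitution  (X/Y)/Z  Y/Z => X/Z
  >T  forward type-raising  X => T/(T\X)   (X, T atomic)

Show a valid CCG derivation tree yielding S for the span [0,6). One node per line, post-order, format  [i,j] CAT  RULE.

[0,1] (N/(NP\PP))/NP  lex  "a"
[1,2] NP  lex  "near"
[0,2] N/(NP\PP)  >  k=1
[2,3] NP  lex  "clearly"
[3,4] ((NP\PP)/NP)\NP  lex  "some"
[2,4] (NP\PP)/NP  <  k=3
[0,4] N/NP  >B  k=2
[4,5] (S\(N/NP))/PP  lex  "gave"
[5,6] PP  lex  "sent"
[4,6] S\(N/NP)  >  k=5
[0,6] S  <  k=4

[0,6] S   <
  [0,4] N/NP   >B
    [0,2] N/(NP\PP)   >
      [0,1] "a" : (N/(NP\PP))/NP
      [1,2] "near" : NP
    [2,4] (NP\PP)/NP   <
      [2,3] "clearly" : NP
      [3,4] "some" : ((NP\PP)/NP)\NP
  [4,6] S\(N/NP)   >
    [4,5] "gave" : (S\(N/NP))/PP
    [5,6] "sent" : PP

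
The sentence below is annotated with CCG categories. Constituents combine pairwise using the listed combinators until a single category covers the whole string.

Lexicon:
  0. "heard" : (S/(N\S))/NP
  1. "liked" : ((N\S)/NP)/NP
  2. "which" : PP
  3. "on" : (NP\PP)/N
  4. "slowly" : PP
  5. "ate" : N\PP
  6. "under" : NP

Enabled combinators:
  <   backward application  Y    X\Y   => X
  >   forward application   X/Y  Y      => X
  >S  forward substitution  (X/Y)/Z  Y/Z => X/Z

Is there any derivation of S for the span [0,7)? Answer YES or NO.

[0,7] S   >
  [0,6] S/NP   >S
    [0,1] "heard" : (S/(N\S))/NP
    [1,6] (N\S)/NP   >
      [1,2] "liked" : ((N\S)/NP)/NP
      [2,6] NP   <
        [2,3] "which" : PP
        [3,6] NP\PP   >
          [3,4] "on" : (NP\PP)/N
          [4,6] N   <
            [4,5] "slowly" : PP
            [5,6] "ate" : N\PP
  [6,7] "under" : NP

YES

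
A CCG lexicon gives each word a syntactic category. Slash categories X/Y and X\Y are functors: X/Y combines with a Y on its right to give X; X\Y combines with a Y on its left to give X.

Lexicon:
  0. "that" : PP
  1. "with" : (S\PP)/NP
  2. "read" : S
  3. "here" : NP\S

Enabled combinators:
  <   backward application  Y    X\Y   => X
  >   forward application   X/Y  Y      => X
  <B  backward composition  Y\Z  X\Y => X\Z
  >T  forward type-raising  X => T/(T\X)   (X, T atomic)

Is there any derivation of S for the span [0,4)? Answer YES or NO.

YES

[0,4] S   >
  [0,1] S/(S\PP)   >T
    [0,1] "that" : PP
  [1,4] S\PP   >
    [1,2] "with" : (S\PP)/NP
    [2,4] NP   <
      [2,3] "read" : S
      [3,4] "here" : NP\S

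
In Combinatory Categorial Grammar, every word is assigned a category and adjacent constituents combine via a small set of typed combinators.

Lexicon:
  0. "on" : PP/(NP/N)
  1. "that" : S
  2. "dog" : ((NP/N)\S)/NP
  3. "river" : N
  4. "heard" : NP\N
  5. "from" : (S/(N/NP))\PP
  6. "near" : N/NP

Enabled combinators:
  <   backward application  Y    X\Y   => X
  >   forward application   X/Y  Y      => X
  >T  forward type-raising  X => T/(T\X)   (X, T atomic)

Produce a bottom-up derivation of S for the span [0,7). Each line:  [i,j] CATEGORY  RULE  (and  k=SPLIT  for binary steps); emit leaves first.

[0,1] PP/(NP/N)  lex  "on"
[1,2] S  lex  "that"
[2,3] ((NP/N)\S)/NP  lex  "dog"
[3,4] N  lex  "river"
[3,4] NP/(NP\N)  >T
[4,5] NP\N  lex  "heard"
[3,5] NP  >  k=4
[2,5] (NP/N)\S  >  k=3
[1,5] NP/N  <  k=2
[0,5] PP  >  k=1
[5,6] (S/(N/NP))\PP  lex  "from"
[0,6] S/(N/NP)  <  k=5
[6,7] N/NP  lex  "near"
[0,7] S  >  k=6

[0,7] S   >
  [0,6] S/(N/NP)   <
    [0,5] PP   >
      [0,1] "on" : PP/(NP/N)
      [1,5] NP/N   <
        [1,2] "that" : S
        [2,5] (NP/N)\S   >
          [2,3] "dog" : ((NP/N)\S)/NP
          [3,5] NP   >
            [3,4] NP/(NP\N)   >T
              [3,4] "river" : N
            [4,5] "heard" : NP\N
    [5,6] "from" : (S/(N/NP))\PP
  [6,7] "near" : N/NP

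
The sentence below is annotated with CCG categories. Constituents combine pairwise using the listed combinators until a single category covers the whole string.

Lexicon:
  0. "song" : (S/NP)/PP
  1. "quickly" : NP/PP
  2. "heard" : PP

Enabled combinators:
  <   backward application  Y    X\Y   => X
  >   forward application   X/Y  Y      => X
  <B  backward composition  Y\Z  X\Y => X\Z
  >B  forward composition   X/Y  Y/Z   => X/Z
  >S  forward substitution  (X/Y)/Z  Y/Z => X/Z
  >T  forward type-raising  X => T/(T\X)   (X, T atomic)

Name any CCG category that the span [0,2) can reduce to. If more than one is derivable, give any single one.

[0,3] S   >
  [0,2] S/PP   >S
    [0,1] "song" : (S/NP)/PP
    [1,2] "quickly" : NP/PP
  [2,3] "heard" : PP

S/PP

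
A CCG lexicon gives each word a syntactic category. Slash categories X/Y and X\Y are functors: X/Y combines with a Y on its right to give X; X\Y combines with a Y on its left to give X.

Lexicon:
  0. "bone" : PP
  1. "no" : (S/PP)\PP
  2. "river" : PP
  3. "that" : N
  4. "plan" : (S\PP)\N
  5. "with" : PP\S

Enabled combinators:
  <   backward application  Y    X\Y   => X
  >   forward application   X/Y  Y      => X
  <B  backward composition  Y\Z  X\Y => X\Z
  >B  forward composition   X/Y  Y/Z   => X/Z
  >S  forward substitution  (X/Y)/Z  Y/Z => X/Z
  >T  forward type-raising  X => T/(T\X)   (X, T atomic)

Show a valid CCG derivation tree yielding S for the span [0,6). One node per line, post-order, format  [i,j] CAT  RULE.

[0,6] S   >
  [0,2] S/PP   <
    [0,1] "bone" : PP
    [1,2] "no" : (S/PP)\PP
  [2,6] PP   <
    [2,5] S   <
      [2,3] "river" : PP
      [3,5] S\PP   <
        [3,4] "that" : N
        [4,5] "plan" : (S\PP)\N
    [5,6] "with" : PP\S

[0,1] PP  lex  "bone"
[1,2] (S/PP)\PP  lex  "no"
[0,2] S/PP  <  k=1
[2,3] PP  lex  "river"
[3,4] N  lex  "that"
[4,5] (S\PP)\N  lex  "plan"
[3,5] S\PP  <  k=4
[2,5] S  <  k=3
[5,6] PP\S  lex  "with"
[2,6] PP  <  k=5
[0,6] S  >  k=2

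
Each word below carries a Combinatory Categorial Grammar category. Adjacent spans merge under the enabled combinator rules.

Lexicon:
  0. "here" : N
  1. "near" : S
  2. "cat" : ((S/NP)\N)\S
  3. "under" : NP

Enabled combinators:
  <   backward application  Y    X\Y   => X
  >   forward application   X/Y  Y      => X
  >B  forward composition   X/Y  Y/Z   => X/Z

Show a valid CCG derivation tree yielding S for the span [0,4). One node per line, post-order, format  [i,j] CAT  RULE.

[0,1] N  lex  "here"
[1,2] S  lex  "near"
[2,3] ((S/NP)\N)\S  lex  "cat"
[1,3] (S/NP)\N  <  k=2
[0,3] S/NP  <  k=1
[3,4] NP  lex  "under"
[0,4] S  >  k=3

[0,4] S   >
  [0,3] S/NP   <
    [0,1] "here" : N
    [1,3] (S/NP)\N   <
      [1,2] "near" : S
      [2,3] "cat" : ((S/NP)\N)\S
  [3,4] "under" : NP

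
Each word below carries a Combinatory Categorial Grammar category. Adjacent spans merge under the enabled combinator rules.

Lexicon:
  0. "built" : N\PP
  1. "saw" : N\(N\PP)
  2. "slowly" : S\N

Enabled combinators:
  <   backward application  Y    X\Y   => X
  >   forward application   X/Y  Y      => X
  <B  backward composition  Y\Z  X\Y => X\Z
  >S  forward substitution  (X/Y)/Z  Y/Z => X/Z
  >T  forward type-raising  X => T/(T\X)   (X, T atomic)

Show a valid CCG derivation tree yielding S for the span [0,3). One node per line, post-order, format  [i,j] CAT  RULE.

[0,1] N\PP  lex  "built"
[1,2] N\(N\PP)  lex  "saw"
[0,2] N  <  k=1
[2,3] S\N  lex  "slowly"
[0,3] S  <  k=2

[0,3] S   <
  [0,2] N   <
    [0,1] "built" : N\PP
    [1,2] "saw" : N\(N\PP)
  [2,3] "slowly" : S\N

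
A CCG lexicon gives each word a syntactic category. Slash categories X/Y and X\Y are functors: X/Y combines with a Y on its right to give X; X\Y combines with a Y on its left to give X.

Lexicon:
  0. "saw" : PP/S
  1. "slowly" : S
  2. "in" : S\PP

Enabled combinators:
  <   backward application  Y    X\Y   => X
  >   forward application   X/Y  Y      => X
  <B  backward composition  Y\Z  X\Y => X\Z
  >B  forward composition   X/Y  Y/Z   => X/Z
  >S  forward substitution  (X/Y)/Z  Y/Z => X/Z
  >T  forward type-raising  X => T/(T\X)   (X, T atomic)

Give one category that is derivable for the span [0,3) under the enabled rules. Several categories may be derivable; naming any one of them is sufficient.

[0,3] S   <
  [0,2] PP   >
    [0,1] "saw" : PP/S
    [1,2] "slowly" : S
  [2,3] "in" : S\PP

S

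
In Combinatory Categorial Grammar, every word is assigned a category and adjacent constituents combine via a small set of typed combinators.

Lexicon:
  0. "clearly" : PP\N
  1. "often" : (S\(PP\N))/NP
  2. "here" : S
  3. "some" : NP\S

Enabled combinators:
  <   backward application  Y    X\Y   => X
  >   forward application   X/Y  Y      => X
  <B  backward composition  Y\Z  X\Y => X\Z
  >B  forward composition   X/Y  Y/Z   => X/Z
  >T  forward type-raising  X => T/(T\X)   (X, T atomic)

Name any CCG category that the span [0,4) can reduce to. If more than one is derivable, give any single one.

S

[0,4] S   <
  [0,1] "clearly" : PP\N
  [1,4] S\(PP\N)   >
    [1,2] "often" : (S\(PP\N))/NP
    [2,4] NP   >
      [2,3] NP/(NP\S)   >T
        [2,3] "here" : S
      [3,4] "some" : NP\S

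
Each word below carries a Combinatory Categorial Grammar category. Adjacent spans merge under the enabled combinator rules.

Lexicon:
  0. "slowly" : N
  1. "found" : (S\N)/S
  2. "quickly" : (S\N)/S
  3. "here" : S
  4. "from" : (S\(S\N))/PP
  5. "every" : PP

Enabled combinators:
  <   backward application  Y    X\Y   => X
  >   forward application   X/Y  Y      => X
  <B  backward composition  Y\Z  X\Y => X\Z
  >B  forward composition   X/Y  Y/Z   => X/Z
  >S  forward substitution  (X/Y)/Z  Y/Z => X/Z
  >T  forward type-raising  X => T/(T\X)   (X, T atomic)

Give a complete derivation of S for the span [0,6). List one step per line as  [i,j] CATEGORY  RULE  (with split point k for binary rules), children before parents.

[0,1] N  lex  "slowly"
[0,1] S/(S\N)  >T
[1,2] (S\N)/S  lex  "found"
[2,3] (S\N)/S  lex  "quickly"
[3,4] S  lex  "here"
[2,4] S\N  >  k=3
[4,5] (S\(S\N))/PP  lex  "from"
[5,6] PP  lex  "every"
[4,6] S\(S\N)  >  k=5
[2,6] S  <  k=4
[1,6] S\N  >  k=2
[0,6] S  >  k=1

[0,6] S   >
  [0,1] S/(S\N)   >T
    [0,1] "slowly" : N
  [1,6] S\N   >
    [1,2] "found" : (S\N)/S
    [2,6] S   <
      [2,4] S\N   >
        [2,3] "quickly" : (S\N)/S
        [3,4] "here" : S
      [4,6] S\(S\N)   >
        [4,5] "from" : (S\(S\N))/PP
        [5,6] "every" : PP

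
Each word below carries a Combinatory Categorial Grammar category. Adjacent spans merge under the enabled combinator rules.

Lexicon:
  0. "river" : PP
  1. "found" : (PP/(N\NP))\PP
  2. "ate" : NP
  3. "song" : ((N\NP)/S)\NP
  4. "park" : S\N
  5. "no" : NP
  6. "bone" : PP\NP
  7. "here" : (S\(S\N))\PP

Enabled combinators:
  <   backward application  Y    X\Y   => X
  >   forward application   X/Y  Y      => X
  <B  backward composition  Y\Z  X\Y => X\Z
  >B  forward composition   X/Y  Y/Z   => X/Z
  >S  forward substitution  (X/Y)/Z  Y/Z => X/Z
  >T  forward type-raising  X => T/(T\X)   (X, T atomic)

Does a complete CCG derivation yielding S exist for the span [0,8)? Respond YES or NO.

PP (PP/(N\NP))\PP NP ((N\NP)/S)\NP S\N NP PP\NP (S\(S\N))\PP
CKY chart[0,8] = {N/(N\PP), NP/(NP\PP), PP, PP/(PP\PP), PP/(S\S), S/(S\PP)}; S ∉ chart

NO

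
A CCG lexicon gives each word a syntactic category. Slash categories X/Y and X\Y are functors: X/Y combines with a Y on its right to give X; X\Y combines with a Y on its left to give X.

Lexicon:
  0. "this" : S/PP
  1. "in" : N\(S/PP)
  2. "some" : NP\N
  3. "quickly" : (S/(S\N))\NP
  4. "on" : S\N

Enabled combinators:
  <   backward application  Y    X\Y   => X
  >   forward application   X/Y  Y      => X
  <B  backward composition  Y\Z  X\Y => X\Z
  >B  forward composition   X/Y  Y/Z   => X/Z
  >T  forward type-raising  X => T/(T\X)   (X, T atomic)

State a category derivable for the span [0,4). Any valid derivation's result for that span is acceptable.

[0,5] S   >
  [0,4] S/(S\N)   <
    [0,3] NP   <
      [0,2] N   <
        [0,1] "this" : S/PP
        [1,2] "in" : N\(S/PP)
      [2,3] "some" : NP\N
    [3,4] "quickly" : (S/(S\N))\NP
  [4,5] "on" : S\N

S/(S\N)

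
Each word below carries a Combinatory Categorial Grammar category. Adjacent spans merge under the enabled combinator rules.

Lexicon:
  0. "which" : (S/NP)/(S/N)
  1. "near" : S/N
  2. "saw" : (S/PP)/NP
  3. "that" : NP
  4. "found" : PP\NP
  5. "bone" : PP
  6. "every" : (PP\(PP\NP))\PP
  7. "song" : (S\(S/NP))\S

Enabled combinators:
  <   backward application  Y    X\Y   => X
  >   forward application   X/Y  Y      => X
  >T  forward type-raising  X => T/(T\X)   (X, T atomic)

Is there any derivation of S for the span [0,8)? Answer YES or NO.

YES

[0,8] S   <
  [0,2] S/NP   >
    [0,1] "which" : (S/NP)/(S/N)
    [1,2] "near" : S/N
  [2,8] S\(S/NP)   <
    [2,7] S   >
      [2,4] S/PP   >
        [2,3] "saw" : (S/PP)/NP
        [3,4] "that" : NP
      [4,7] PP   <
        [4,5] "found" : PP\NP
        [5,7] PP\(PP\NP)   <
          [5,6] "bone" : PP
          [6,7] "every" : (PP\(PP\NP))\PP
    [7,8] "song" : (S\(S/NP))\S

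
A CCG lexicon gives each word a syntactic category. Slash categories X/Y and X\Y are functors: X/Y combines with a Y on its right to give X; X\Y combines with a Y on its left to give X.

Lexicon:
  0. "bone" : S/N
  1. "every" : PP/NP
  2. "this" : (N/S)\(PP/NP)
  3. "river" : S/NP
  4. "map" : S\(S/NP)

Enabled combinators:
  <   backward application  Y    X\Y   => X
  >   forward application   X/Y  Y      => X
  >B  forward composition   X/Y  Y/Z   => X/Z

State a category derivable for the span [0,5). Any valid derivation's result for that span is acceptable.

[0,5] S   >
  [0,1] "bone" : S/N
  [1,5] N   >
    [1,3] N/S   <
      [1,2] "every" : PP/NP
      [2,3] "this" : (N/S)\(PP/NP)
    [3,5] S   <
      [3,4] "river" : S/NP
      [4,5] "map" : S\(S/NP)

S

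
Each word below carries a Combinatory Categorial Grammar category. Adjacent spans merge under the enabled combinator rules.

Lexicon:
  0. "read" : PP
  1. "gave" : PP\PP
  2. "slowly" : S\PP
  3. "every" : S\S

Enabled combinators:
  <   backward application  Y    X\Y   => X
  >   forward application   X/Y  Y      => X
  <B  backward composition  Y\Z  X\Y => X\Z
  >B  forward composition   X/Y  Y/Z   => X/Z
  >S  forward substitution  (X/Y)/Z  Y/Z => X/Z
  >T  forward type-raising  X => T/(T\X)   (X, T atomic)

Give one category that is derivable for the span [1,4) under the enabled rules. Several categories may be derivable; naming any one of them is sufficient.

[0,4] S   >
  [0,1] S/(S\PP)   >T
    [0,1] "read" : PP
  [1,4] S\PP   <B
    [1,2] "gave" : PP\PP
    [2,4] S\PP   <B
      [2,3] "slowly" : S\PP
      [3,4] "every" : S\S

S\PP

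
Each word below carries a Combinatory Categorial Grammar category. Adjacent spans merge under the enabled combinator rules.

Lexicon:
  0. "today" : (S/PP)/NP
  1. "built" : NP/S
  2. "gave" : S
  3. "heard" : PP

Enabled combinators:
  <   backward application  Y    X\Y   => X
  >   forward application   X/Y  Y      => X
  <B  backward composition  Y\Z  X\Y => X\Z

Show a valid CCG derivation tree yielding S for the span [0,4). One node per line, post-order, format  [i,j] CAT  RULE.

[0,1] (S/PP)/NP  lex  "today"
[1,2] NP/S  lex  "built"
[2,3] S  lex  "gave"
[1,3] NP  >  k=2
[0,3] S/PP  >  k=1
[3,4] PP  lex  "heard"
[0,4] S  >  k=3

[0,4] S   >
  [0,3] S/PP   >
    [0,1] "today" : (S/PP)/NP
    [1,3] NP   >
      [1,2] "built" : NP/S
      [2,3] "gave" : S
  [3,4] "heard" : PP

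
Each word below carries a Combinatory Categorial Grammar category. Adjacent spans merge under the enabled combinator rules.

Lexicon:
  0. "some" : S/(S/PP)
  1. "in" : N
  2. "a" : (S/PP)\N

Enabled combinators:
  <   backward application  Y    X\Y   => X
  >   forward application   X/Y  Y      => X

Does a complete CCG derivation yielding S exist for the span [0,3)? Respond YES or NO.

YES

[0,3] S   >
  [0,1] "some" : S/(S/PP)
  [1,3] S/PP   <
    [1,2] "in" : N
    [2,3] "a" : (S/PP)\N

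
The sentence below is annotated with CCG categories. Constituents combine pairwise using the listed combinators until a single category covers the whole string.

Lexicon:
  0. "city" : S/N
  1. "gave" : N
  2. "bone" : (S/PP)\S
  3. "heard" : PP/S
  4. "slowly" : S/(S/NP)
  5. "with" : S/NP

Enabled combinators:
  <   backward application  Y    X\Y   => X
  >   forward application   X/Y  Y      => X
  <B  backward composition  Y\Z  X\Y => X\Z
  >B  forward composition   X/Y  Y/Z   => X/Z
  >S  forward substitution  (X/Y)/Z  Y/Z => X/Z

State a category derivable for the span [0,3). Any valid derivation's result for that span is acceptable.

[0,6] S   >
  [0,3] S/PP   <
    [0,2] S   >
      [0,1] "city" : S/N
      [1,2] "gave" : N
    [2,3] "bone" : (S/PP)\S
  [3,6] PP   >
    [3,4] "heard" : PP/S
    [4,6] S   >
      [4,5] "slowly" : S/(S/NP)
      [5,6] "with" : S/NP

S/PP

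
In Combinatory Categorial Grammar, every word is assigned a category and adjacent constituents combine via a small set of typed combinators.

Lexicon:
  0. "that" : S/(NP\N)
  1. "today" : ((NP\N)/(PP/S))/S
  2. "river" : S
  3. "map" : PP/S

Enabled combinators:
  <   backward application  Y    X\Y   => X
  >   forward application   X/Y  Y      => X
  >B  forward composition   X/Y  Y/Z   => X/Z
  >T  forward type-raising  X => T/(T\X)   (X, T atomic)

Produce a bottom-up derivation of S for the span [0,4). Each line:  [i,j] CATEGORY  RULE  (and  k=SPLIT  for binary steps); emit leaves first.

[0,4] S   >
  [0,1] "that" : S/(NP\N)
  [1,4] NP\N   >
    [1,3] (NP\N)/(PP/S)   >
      [1,2] "today" : ((NP\N)/(PP/S))/S
      [2,3] "river" : S
    [3,4] "map" : PP/S

[0,1] S/(NP\N)  lex  "that"
[1,2] ((NP\N)/(PP/S))/S  lex  "today"
[2,3] S  lex  "river"
[1,3] (NP\N)/(PP/S)  >  k=2
[3,4] PP/S  lex  "map"
[1,4] NP\N  >  k=3
[0,4] S  >  k=1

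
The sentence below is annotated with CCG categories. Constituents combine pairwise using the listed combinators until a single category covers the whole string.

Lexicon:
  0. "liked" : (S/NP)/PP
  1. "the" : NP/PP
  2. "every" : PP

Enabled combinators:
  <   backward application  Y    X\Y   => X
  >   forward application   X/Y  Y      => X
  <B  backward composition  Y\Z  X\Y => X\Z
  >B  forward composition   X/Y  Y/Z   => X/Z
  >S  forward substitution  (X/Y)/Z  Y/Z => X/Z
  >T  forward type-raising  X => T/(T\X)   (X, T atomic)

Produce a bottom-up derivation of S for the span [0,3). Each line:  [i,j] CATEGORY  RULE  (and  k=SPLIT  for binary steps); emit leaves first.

[0,1] (S/NP)/PP  lex  "liked"
[1,2] NP/PP  lex  "the"
[0,2] S/PP  >S  k=1
[2,3] PP  lex  "every"
[0,3] S  >  k=2

[0,3] S   >
  [0,2] S/PP   >S
    [0,1] "liked" : (S/NP)/PP
    [1,2] "the" : NP/PP
  [2,3] "every" : PP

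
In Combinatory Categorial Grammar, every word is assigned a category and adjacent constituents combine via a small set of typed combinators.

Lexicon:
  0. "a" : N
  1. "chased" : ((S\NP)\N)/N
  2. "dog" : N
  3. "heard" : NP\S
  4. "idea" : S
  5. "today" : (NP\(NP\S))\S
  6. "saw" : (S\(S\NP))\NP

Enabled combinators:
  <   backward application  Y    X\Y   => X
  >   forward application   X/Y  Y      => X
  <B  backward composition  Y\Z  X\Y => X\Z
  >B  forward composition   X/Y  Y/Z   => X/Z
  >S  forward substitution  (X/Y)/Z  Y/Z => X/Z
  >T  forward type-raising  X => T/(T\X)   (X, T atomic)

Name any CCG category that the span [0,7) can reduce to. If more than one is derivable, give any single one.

[0,7] S   <
  [0,3] S\NP   <
    [0,1] "a" : N
    [1,3] (S\NP)\N   >
      [1,2] "chased" : ((S\NP)\N)/N
      [2,3] "dog" : N
  [3,7] S\(S\NP)   <
    [3,6] NP   <
      [3,4] "heard" : NP\S
      [4,6] NP\(NP\S)   <
        [4,5] "idea" : S
        [5,6] "today" : (NP\(NP\S))\S
    [6,7] "saw" : (S\(S\NP))\NP

S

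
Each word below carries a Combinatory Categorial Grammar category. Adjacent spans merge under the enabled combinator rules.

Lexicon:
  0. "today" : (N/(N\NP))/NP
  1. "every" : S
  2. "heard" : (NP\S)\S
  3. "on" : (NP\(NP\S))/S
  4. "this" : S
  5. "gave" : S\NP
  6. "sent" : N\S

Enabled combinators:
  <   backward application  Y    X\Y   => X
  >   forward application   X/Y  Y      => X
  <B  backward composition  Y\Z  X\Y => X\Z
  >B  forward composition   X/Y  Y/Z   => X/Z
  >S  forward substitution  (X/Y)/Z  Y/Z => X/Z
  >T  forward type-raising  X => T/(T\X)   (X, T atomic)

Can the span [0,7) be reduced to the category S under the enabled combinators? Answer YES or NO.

(N/(N\NP))/NP S (NP\S)\S (NP\(NP\S))/S S S\NP N\S
CKY chart[0,7] = {(N/(N\NP))/(NP\N), N, N/(N\N), NP/(NP\N), PP/(PP\N), S/(S\N)}; S ∉ chart

NO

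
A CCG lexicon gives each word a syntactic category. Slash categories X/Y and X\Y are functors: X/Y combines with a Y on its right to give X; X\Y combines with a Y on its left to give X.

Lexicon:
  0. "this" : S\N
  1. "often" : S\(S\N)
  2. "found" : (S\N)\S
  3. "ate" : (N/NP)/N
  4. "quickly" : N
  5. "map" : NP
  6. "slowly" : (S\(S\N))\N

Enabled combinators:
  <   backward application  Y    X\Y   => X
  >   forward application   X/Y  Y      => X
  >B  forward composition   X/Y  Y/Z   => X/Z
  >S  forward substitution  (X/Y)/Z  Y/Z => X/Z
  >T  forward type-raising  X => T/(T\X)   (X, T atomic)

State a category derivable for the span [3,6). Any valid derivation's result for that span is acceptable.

[0,7] S   <
  [0,3] S\N   <
    [0,2] S   <
      [0,1] "this" : S\N
      [1,2] "often" : S\(S\N)
    [2,3] "found" : (S\N)\S
  [3,7] S\(S\N)   <
    [3,6] N   >
      [3,5] N/NP   >
        [3,4] "ate" : (N/NP)/N
        [4,5] "quickly" : N
      [5,6] "map" : NP
    [6,7] "slowly" : (S\(S\N))\N

N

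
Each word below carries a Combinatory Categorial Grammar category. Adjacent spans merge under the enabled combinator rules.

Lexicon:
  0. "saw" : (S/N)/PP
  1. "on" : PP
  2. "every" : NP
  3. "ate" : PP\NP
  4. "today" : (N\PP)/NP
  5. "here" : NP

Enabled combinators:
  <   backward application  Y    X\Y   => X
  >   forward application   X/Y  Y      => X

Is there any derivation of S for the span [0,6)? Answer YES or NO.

[0,6] S   >
  [0,2] S/N   >
    [0,1] "saw" : (S/N)/PP
    [1,2] "on" : PP
  [2,6] N   <
    [2,4] PP   <
      [2,3] "every" : NP
      [3,4] "ate" : PP\NP
    [4,6] N\PP   >
      [4,5] "today" : (N\PP)/NP
      [5,6] "here" : NP

YES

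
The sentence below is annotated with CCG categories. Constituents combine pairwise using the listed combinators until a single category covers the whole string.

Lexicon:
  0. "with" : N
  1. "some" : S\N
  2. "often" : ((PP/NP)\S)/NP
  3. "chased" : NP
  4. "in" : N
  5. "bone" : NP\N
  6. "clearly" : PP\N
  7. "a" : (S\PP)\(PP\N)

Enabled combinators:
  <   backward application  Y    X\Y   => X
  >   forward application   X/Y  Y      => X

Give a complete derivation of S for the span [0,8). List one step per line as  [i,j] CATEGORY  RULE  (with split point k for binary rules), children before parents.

[0,1] N  lex  "with"
[1,2] S\N  lex  "some"
[0,2] S  <  k=1
[2,3] ((PP/NP)\S)/NP  lex  "often"
[3,4] NP  lex  "chased"
[2,4] (PP/NP)\S  >  k=3
[0,4] PP/NP  <  k=2
[4,5] N  lex  "in"
[5,6] NP\N  lex  "bone"
[4,6] NP  <  k=5
[0,6] PP  >  k=4
[6,7] PP\N  lex  "clearly"
[7,8] (S\PP)\(PP\N)  lex  "a"
[6,8] S\PP  <  k=7
[0,8] S  <  k=6

[0,8] S   <
  [0,6] PP   >
    [0,4] PP/NP   <
      [0,2] S   <
        [0,1] "with" : N
        [1,2] "some" : S\N
      [2,4] (PP/NP)\S   >
        [2,3] "often" : ((PP/NP)\S)/NP
        [3,4] "chased" : NP
    [4,6] NP   <
      [4,5] "in" : N
      [5,6] "bone" : NP\N
  [6,8] S\PP   <
    [6,7] "clearly" : PP\N
    [7,8] "a" : (S\PP)\(PP\N)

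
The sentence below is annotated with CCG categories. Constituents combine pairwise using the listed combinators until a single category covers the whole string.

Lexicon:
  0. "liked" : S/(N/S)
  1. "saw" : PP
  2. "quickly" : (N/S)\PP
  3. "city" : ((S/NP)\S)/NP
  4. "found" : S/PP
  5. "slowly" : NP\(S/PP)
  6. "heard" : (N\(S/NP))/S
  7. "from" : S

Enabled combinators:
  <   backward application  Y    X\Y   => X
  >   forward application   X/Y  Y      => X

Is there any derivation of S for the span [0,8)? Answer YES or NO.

NO

S/(N/S) PP (N/S)\PP ((S/NP)\S)/NP S/PP NP\(S/PP) (N\(S/NP))/S S
CKY chart[0,8] = {N}; S ∉ chart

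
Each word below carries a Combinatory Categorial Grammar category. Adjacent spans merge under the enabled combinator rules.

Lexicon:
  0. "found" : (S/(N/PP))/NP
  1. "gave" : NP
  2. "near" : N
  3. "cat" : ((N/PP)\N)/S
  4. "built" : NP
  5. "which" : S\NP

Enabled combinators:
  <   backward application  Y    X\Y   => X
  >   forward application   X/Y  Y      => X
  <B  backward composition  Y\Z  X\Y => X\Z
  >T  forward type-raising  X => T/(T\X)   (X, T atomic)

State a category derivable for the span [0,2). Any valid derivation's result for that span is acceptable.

S/(N/PP)

[0,6] S   >
  [0,2] S/(N/PP)   >
    [0,1] "found" : (S/(N/PP))/NP
    [1,2] "gave" : NP
  [2,6] N/PP   <
    [2,3] "near" : N
    [3,6] (N/PP)\N   >
      [3,4] "cat" : ((N/PP)\N)/S
      [4,6] S   <
        [4,5] "built" : NP
        [5,6] "which" : S\NP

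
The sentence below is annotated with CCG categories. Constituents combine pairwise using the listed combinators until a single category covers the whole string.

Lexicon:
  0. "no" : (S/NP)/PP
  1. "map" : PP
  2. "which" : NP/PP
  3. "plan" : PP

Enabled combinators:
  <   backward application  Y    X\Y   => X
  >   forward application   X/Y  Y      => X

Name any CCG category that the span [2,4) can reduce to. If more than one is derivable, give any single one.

NP

[0,4] S   >
  [0,2] S/NP   >
    [0,1] "no" : (S/NP)/PP
    [1,2] "map" : PP
  [2,4] NP   >
    [2,3] "which" : NP/PP
    [3,4] "plan" : PP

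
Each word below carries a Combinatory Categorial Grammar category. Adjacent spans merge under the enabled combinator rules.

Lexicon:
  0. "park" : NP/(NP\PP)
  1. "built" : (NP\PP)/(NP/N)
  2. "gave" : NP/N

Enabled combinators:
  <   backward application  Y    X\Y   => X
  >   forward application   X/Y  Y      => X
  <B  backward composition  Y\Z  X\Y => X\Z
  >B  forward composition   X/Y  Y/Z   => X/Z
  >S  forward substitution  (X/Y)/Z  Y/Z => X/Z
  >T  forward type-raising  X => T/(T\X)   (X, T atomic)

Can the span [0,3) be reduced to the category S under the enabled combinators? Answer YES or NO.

NO

NP/(NP\PP) (NP\PP)/(NP/N) NP/N
CKY chart[0,3] = {N/(N\NP), NP, NP/(NP\NP), PP/(PP\NP), S/(S\NP)}; S ∉ chart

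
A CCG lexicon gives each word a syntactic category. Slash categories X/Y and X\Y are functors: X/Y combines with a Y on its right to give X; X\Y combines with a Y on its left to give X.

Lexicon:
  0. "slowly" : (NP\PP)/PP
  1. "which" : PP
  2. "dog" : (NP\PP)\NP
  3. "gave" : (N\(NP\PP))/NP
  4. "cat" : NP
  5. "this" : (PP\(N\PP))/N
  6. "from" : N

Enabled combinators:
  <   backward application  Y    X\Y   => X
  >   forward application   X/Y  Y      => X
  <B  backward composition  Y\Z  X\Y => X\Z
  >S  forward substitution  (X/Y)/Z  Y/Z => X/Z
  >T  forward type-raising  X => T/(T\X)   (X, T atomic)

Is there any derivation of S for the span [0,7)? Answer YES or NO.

NO

(NP\PP)/PP PP (NP\PP)\NP (N\(NP\PP))/NP NP (PP\(N\PP))/N N
CKY chart[0,7] = {N/(N\PP), NP/(NP\PP), PP, PP/(PP\PP), S/(S\PP)}; S ∉ chart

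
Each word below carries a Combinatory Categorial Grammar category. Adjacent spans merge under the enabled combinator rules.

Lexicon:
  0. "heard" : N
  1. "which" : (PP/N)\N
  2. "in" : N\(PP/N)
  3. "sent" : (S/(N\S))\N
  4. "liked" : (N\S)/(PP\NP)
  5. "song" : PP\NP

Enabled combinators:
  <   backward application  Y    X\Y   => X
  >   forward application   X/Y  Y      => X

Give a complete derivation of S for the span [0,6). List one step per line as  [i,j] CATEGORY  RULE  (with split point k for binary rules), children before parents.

[0,1] N  lex  "heard"
[1,2] (PP/N)\N  lex  "which"
[0,2] PP/N  <  k=1
[2,3] N\(PP/N)  lex  "in"
[0,3] N  <  k=2
[3,4] (S/(N\S))\N  lex  "sent"
[0,4] S/(N\S)  <  k=3
[4,5] (N\S)/(PP\NP)  lex  "liked"
[5,6] PP\NP  lex  "song"
[4,6] N\S  >  k=5
[0,6] S  >  k=4

[0,6] S   >
  [0,4] S/(N\S)   <
    [0,3] N   <
      [0,2] PP/N   <
        [0,1] "heard" : N
        [1,2] "which" : (PP/N)\N
      [2,3] "in" : N\(PP/N)
    [3,4] "sent" : (S/(N\S))\N
  [4,6] N\S   >
    [4,5] "liked" : (N\S)/(PP\NP)
    [5,6] "song" : PP\NP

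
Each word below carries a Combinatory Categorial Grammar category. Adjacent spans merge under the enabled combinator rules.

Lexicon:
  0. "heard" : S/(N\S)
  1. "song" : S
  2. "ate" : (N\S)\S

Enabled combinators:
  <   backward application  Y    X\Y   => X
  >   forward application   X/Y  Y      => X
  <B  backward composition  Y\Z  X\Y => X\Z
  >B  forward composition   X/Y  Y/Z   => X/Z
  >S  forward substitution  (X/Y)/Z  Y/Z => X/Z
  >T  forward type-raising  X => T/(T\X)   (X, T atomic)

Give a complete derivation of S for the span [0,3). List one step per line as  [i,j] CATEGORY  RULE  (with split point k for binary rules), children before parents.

[0,3] S   >
  [0,1] "heard" : S/(N\S)
  [1,3] N\S   <
    [1,2] "song" : S
    [2,3] "ate" : (N\S)\S

[0,1] S/(N\S)  lex  "heard"
[1,2] S  lex  "song"
[2,3] (N\S)\S  lex  "ate"
[1,3] N\S  <  k=2
[0,3] S  >  k=1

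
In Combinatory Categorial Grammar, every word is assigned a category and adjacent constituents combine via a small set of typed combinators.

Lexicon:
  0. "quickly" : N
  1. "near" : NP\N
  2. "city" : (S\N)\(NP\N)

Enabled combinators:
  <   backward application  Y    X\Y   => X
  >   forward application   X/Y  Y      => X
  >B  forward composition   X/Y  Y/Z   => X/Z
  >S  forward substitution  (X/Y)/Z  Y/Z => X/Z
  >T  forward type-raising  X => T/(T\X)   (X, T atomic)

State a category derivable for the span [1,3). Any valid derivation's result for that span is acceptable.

S\N

[0,3] S   <
  [0,1] "quickly" : N
  [1,3] S\N   <
    [1,2] "near" : NP\N
    [2,3] "city" : (S\N)\(NP\N)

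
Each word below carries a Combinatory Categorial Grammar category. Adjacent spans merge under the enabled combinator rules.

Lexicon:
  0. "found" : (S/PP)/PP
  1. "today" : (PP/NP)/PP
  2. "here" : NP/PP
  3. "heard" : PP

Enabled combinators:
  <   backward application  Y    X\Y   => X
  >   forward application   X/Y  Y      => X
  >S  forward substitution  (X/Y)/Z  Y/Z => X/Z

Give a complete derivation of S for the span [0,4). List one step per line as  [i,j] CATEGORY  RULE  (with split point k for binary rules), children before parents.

[0,4] S   >
  [0,3] S/PP   >S
    [0,1] "found" : (S/PP)/PP
    [1,3] PP/PP   >S
      [1,2] "today" : (PP/NP)/PP
      [2,3] "here" : NP/PP
  [3,4] "heard" : PP

[0,1] (S/PP)/PP  lex  "found"
[1,2] (PP/NP)/PP  lex  "today"
[2,3] NP/PP  lex  "here"
[1,3] PP/PP  >S  k=2
[0,3] S/PP  >S  k=1
[3,4] PP  lex  "heard"
[0,4] S  >  k=3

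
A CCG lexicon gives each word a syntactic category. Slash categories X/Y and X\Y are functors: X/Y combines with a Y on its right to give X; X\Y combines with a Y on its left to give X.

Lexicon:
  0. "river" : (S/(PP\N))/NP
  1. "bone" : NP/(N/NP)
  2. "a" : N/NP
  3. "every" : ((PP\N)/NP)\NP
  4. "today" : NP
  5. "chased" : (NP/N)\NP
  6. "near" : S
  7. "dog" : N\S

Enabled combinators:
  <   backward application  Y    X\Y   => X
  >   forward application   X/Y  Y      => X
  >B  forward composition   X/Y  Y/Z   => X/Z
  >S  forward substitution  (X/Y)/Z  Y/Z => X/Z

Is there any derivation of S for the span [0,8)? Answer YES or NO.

YES

[0,8] S   >
  [0,4] S/NP   >S
    [0,1] "river" : (S/(PP\N))/NP
    [1,4] (PP\N)/NP   <
      [1,3] NP   >
        [1,2] "bone" : NP/(N/NP)
        [2,3] "a" : N/NP
      [3,4] "every" : ((PP\N)/NP)\NP
  [4,8] NP   >
    [4,6] NP/N   <
      [4,5] "today" : NP
      [5,6] "chased" : (NP/N)\NP
    [6,8] N   <
      [6,7] "near" : S
      [7,8] "dog" : N\S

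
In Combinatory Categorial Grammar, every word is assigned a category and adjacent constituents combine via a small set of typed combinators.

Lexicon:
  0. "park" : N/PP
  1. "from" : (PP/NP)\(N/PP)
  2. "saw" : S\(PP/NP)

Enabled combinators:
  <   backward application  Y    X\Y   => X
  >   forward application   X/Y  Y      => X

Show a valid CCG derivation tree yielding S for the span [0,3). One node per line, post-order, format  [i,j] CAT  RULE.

[0,1] N/PP  lex  "park"
[1,2] (PP/NP)\(N/PP)  lex  "from"
[0,2] PP/NP  <  k=1
[2,3] S\(PP/NP)  lex  "saw"
[0,3] S  <  k=2

[0,3] S   <
  [0,2] PP/NP   <
    [0,1] "park" : N/PP
    [1,2] "from" : (PP/NP)\(N/PP)
  [2,3] "saw" : S\(PP/NP)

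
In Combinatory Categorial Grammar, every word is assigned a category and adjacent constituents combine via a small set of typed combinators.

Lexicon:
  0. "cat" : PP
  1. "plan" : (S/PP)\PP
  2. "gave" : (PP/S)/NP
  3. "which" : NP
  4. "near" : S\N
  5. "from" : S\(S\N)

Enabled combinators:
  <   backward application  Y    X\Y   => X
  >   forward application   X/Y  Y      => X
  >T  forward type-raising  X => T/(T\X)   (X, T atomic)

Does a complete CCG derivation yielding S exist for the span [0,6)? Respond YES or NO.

YES

[0,6] S   >
  [0,2] S/PP   <
    [0,1] "cat" : PP
    [1,2] "plan" : (S/PP)\PP
  [2,6] PP   >
    [2,4] PP/S   >
      [2,3] "gave" : (PP/S)/NP
      [3,4] "which" : NP
    [4,6] S   <
      [4,5] "near" : S\N
      [5,6] "from" : S\(S\N)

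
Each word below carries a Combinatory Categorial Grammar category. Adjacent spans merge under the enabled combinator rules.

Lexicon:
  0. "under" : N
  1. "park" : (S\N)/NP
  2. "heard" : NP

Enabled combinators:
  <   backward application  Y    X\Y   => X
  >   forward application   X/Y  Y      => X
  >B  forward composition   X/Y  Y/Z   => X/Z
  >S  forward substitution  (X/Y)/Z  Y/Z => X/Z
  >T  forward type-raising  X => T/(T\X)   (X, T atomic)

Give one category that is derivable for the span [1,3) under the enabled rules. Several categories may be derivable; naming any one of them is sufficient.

[0,3] S   >
  [0,1] S/(S\N)   >T
    [0,1] "under" : N
  [1,3] S\N   >
    [1,2] "park" : (S\N)/NP
    [2,3] "heard" : NP

S\N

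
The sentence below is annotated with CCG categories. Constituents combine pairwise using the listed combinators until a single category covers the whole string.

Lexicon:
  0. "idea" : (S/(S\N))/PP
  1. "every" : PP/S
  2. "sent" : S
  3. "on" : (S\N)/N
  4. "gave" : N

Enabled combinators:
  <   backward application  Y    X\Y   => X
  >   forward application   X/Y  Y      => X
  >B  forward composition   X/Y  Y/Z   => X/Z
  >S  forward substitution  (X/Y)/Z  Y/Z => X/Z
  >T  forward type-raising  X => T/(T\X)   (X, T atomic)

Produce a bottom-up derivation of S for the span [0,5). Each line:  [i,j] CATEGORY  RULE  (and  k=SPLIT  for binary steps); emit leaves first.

[0,1] (S/(S\N))/PP  lex  "idea"
[1,2] PP/S  lex  "every"
[2,3] S  lex  "sent"
[1,3] PP  >  k=2
[0,3] S/(S\N)  >  k=1
[3,4] (S\N)/N  lex  "on"
[4,5] N  lex  "gave"
[3,5] S\N  >  k=4
[0,5] S  >  k=3

[0,5] S   >
  [0,3] S/(S\N)   >
    [0,1] "idea" : (S/(S\N))/PP
    [1,3] PP   >
      [1,2] "every" : PP/S
      [2,3] "sent" : S
  [3,5] S\N   >
    [3,4] "on" : (S\N)/N
    [4,5] "gave" : N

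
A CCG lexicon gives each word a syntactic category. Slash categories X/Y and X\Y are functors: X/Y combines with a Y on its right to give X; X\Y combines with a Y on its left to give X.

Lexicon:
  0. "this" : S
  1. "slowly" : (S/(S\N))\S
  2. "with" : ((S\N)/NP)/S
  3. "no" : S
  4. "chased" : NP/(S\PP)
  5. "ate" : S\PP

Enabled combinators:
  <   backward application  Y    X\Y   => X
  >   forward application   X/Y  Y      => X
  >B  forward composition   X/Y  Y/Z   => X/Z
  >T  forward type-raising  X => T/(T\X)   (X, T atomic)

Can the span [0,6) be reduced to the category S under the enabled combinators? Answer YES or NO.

YES

[0,6] S   >
  [0,2] S/(S\N)   <
    [0,1] "this" : S
    [1,2] "slowly" : (S/(S\N))\S
  [2,6] S\N   >
    [2,4] (S\N)/NP   >
      [2,3] "with" : ((S\N)/NP)/S
      [3,4] "no" : S
    [4,6] NP   >
      [4,5] "chased" : NP/(S\PP)
      [5,6] "ate" : S\PP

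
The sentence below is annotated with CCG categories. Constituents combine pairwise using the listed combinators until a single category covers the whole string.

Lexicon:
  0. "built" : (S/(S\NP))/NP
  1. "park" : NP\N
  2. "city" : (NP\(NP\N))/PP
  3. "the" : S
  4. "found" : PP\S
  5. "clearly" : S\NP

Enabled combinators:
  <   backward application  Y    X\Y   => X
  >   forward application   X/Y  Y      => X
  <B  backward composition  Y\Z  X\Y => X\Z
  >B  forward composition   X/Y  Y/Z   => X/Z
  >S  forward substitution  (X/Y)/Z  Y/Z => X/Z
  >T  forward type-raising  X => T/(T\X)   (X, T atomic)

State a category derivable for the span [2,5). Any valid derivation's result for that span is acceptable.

[0,6] S   >
  [0,5] S/(S\NP)   >
    [0,1] "built" : (S/(S\NP))/NP
    [1,5] NP   <
      [1,2] "park" : NP\N
      [2,5] NP\(NP\N)   >
        [2,3] "city" : (NP\(NP\N))/PP
        [3,5] PP   <
          [3,4] "the" : S
          [4,5] "found" : PP\S
  [5,6] "clearly" : S\NP

NP\(NP\N)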